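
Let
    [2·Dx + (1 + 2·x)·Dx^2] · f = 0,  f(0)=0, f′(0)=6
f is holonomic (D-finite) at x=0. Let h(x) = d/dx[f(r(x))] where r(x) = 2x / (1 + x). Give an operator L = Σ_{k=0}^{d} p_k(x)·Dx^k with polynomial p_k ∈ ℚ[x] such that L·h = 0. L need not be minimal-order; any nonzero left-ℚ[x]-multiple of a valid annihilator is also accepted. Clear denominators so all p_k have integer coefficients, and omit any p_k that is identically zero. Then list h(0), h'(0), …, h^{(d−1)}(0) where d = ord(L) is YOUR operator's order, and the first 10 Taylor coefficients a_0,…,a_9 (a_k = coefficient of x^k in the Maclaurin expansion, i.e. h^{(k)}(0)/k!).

L = (6 + 10·x) + (1 + 6·x + 5·x^2)·Dx  (order 1).
h: a_k = 12, -72, 372, -1872, 9372, -46872, 234372, -1171872, 5859372, -29296872, …
ICs: h(0) = 12.

f: a_k = 0, 6, -6, 8, -12, 96/5, -32, 384/7, -96, 512/3, …
h₀=f(r): pull back L_f along r ⇒ L₀.
Differentiate: ansatz ord ≤ ord L₀ ⇒ L.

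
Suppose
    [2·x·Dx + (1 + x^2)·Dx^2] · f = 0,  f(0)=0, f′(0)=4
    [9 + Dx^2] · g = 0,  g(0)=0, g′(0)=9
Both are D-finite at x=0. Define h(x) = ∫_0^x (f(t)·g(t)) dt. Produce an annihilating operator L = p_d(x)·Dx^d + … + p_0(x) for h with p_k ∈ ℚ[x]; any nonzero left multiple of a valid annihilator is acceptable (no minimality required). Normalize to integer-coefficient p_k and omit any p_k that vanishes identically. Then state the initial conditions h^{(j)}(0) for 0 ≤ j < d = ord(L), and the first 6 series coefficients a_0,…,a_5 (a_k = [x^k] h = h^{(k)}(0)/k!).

L = (1170 + 3834·x^2 + 4779·x^4 + 2916·x^6 + 729·x^8)·Dx + (396·x + 1044·x^3 + 972·x^5 + 324·x^7)·Dx^2 + (220 + 768·x^2 + 1026·x^4 + 648·x^6 + 162·x^8)·Dx^3 + (44·x + 116·x^3 + 108·x^5 + 36·x^7)·Dx^4 + (10 + 38·x^2 + 55·x^4 + 36·x^6 + 9·x^8)·Dx^5  (order 5).
h: a_k = 0, 0, 0, 12, 0, -66/5, …
ICs: h(0) = 0, h′(0) = 0, h′′(0) = 0, h′′′(0) = 72, h′′′′(0) = 0.

f: a_k = 0, 4, 0, -4/3, 0, 4/5, …
g: a_k = 0, 9, 0, -27/2, 0, 243/40, …
Product ⇒ symmetric product L₀, ord ≤ 4.
h=∫₀ˣh₀: take L = L₀·Dx.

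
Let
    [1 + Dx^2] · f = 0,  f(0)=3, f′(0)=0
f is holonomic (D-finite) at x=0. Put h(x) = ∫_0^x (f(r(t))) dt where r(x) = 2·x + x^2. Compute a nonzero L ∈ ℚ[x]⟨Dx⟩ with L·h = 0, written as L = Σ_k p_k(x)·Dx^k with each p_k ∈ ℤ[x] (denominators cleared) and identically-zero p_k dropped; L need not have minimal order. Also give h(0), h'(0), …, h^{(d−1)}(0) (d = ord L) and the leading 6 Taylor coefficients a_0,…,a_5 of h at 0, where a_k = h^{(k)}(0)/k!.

f: a_k = 3, 0, -3/2, 0, 1/8, 0, …
f∘r: x↦r, Dx↦Dx/r' in L_f ⇒ L₀.
h=∫h₀ ⇒ L = L₀·Dx.
L = (4 + 12·x + 12·x^2 + 4·x^3)·Dx - Dx^2 + (1 + x)·Dx^3  (order 3).
h: a_k = 0, 3, 0, -2, -3/2, 1/10, …
ICs: h(0) = 0, h′(0) = 3, h′′(0) = 0.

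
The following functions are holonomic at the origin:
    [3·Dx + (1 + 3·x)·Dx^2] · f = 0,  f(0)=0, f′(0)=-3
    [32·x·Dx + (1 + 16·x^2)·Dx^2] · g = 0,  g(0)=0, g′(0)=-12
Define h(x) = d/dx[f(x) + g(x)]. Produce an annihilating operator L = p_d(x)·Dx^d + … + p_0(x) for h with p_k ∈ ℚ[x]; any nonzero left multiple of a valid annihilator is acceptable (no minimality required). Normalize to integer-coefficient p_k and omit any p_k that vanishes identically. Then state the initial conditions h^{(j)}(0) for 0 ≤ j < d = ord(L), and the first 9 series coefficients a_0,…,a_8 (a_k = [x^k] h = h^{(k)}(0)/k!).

f: a_k = 0, -3, 9/2, -9, 81/4, -243/5, 243/2, -2187/7, 6561/8, …
g: a_k = 0, -12, 0, 64, 0, -3072/5, 0, 49152/7, 0, …
Sum ⇒ L₀ = lclm(L_f,L_g) in ℚ(x)⟨Dx⟩.
h₀' ⇒ L via d/dx closure of L₀.
L = (-96 - 864·x + 4608·x^2 + 4608·x^3) + (-50 - 192·x + 672·x^2 + 9216·x^3 + 9216·x^4)·Dx + (-3 + 23·x + 96·x^2 + 512·x^3 + 2304·x^4 + 2304·x^5)·Dx^2  (order 2).
h: a_k = -15, 9, 165, 81, -3315, 729, 46965, 6561, -806115, …
ICs: h(0) = -15, h′(0) = 9.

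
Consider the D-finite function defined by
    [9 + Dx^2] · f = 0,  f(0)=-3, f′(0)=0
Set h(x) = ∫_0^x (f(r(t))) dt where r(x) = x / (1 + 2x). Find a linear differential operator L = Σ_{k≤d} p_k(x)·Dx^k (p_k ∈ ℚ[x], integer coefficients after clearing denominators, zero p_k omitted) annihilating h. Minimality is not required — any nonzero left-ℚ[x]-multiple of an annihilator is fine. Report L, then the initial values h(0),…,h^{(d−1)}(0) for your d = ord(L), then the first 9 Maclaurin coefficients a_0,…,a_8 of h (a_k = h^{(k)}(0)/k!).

L = 9·Dx + (4 + 24·x + 48·x^2 + 32·x^3)·Dx^2 + (1 + 8·x + 24·x^2 + 32·x^3 + 16·x^4)·Dx^3  (order 3).
h: a_k = 0, -3, 0, 9/2, -27/2, 243/8, -117/2, 7749/80, -20169/160, …
ICs: h(0) = 0, h′(0) = -3, h′′(0) = 0.

f: a_k = -3, 0, 27/2, 0, -81/8, 0, 243/80, 0, -2187/4480, …
f∘r: x↦r, Dx↦Dx/r' in L_f ⇒ L₀.
h=∫h₀ ⇒ L = L₀·Dx.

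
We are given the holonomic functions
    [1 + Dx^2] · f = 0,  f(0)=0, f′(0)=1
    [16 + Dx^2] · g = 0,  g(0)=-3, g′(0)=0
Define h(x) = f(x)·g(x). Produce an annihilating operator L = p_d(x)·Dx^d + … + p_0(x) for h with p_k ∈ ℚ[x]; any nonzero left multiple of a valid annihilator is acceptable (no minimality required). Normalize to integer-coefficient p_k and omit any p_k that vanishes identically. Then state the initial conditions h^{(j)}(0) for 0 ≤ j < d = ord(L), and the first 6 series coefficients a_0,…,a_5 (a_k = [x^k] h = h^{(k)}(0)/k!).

L = 225 + 34·Dx^2 + Dx^4  (order 4).
h: a_k = 0, -3, 0, 49/2, 0, -1441/40, …
ICs: h(0) = 0, h′(0) = -3, h′′(0) = 0, h′′′(0) = 147.

f: a_k = 0, 1, 0, -1/6, 0, 1/120, …
g: a_k = -3, 0, 24, 0, -32, 0, …
L₀ := L_f ⊗_s L_g (sym. prod.), ord ≤ 4.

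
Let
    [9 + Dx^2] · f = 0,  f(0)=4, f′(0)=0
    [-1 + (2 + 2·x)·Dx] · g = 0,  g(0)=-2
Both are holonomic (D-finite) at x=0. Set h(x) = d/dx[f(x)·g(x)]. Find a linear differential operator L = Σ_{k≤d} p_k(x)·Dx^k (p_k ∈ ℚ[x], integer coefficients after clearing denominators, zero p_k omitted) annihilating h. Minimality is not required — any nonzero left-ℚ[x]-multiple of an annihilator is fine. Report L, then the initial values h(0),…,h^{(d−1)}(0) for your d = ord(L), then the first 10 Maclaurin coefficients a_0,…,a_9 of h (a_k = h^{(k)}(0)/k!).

f: a_k = 4, 0, -18, 0, 27/2, 0, -81/20, 0, 729/1120, 0, …
g: a_k = -2, -1, 1/4, -1/8, 5/64, -7/128, 21/512, -33/1024, 429/16384, -715/32768, …
h₀=f·g: eliminate ⇒ L₀, order ≤ 2·1.
h=h₀': d/dx-closure on L₀ ⇒ L.
L = (551 + 1968·x + 2712·x^2 + 1728·x^3 + 432·x^4) + (-44 - 140·x - 144·x^2 - 48·x^3)·Dx + (52 + 200·x + 292·x^2 + 192·x^3 + 48·x^4)·Dx^2  (order 2).
h: a_k = -4, 74, 105/2, -499/4, -1835/32, 19647/320, 28833/1280, -271401/17920, -1006713/286720, 763141/573440, …
ICs: h(0) = -4, h′(0) = 74.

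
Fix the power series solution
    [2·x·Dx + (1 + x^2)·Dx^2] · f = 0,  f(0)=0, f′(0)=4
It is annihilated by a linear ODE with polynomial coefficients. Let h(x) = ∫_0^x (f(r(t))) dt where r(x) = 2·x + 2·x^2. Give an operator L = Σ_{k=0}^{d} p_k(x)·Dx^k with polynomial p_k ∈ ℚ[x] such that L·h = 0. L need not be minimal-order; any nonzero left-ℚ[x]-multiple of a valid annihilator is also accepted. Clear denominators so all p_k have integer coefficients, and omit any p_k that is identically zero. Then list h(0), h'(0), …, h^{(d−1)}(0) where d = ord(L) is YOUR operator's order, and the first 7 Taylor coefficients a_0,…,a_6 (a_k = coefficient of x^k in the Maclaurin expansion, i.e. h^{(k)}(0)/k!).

f: a_k = 0, 4, 0, -4/3, 0, 4/5, 0, …
Change of var in L_f (x↦r) gives L₀.
∫: right-multiply L₀ by Dx.
L = (-2 + 8·x + 32·x^2 + 48·x^3 + 24·x^4)·Dx^2 + (1 + 2·x + 4·x^2 + 16·x^3 + 20·x^4 + 8·x^5)·Dx^3  (order 3).
h: a_k = 0, 0, 4, 8/3, -8/3, -32/5, -16/15, …
ICs: h(0) = 0, h′(0) = 0, h′′(0) = 8.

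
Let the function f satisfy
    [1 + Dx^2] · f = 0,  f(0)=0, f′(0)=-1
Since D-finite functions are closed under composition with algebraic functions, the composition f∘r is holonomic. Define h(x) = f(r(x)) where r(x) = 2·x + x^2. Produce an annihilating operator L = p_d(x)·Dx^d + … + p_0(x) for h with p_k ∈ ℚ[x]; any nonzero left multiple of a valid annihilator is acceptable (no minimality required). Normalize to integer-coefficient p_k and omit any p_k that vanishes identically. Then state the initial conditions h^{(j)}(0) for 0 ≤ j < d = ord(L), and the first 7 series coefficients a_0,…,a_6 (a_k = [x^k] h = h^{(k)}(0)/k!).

f: a_k = 0, -1, 0, 1/6, 0, -1/120, 0, …
f∘r: x↦r, Dx↦Dx/r' in L_f ⇒ L₀.
L = (4 + 12·x + 12·x^2 + 4·x^3) - Dx + (1 + x)·Dx^2  (order 2).
h: a_k = 0, -2, -1, 4/3, 2, 11/15, -1/2, …
ICs: h(0) = 0, h′(0) = -2.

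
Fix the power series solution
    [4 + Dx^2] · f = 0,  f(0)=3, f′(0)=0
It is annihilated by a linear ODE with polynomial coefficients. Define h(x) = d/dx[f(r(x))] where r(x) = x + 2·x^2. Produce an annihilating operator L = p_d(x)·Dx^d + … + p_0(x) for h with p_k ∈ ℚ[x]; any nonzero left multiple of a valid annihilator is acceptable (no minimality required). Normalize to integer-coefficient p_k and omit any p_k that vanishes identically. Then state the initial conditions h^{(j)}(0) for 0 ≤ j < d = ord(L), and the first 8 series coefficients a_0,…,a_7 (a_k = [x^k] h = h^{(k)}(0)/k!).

L = (52 + 64·x + 384·x^2 + 1024·x^3 + 1024·x^4) + (-12 - 48·x)·Dx + (1 + 8·x + 16·x^2)·Dx^2  (order 2).
h: a_k = 0, -12, -72, -88, 80, 1432/5, 2128/5, 13456/105, …
ICs: h(0) = 0, h′(0) = -12.

f: a_k = 3, 0, -6, 0, 2, 0, -4/15, 0, …
L₀ from L_f via x↦r, Dx↦r'^{-1}Dx.
Derive L from L₀ (diff closure).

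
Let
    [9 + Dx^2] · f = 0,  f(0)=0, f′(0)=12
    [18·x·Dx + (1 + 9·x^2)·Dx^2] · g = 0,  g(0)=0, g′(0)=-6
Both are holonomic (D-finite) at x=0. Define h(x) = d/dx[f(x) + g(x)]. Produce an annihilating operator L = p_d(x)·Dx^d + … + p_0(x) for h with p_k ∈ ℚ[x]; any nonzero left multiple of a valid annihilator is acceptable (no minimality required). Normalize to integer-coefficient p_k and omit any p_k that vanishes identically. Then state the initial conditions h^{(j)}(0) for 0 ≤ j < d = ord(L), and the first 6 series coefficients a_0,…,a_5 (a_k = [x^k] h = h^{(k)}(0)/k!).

f: a_k = 0, 12, 0, -18, 0, 81/10, …
g: a_k = 0, -6, 0, 18, 0, -486/5, …
Weyl lclm of L_f,L_g ⇒ L₀ (ord ≤ 4).
Derive L from L₀ (diff closure).
L = (-1782·x + 20412·x^3 + 13122·x^5) + (-9 + 567·x^2 + 6561·x^4 + 6561·x^6)·Dx + (-198·x + 2268·x^3 + 1458·x^5)·Dx^2 + (-1 + 63·x^2 + 729·x^4 + 729·x^6)·Dx^3  (order 3).
h: a_k = 6, 0, 0, 0, -891/2, 0, …
ICs: h(0) = 6, h′(0) = 0, h′′(0) = 0.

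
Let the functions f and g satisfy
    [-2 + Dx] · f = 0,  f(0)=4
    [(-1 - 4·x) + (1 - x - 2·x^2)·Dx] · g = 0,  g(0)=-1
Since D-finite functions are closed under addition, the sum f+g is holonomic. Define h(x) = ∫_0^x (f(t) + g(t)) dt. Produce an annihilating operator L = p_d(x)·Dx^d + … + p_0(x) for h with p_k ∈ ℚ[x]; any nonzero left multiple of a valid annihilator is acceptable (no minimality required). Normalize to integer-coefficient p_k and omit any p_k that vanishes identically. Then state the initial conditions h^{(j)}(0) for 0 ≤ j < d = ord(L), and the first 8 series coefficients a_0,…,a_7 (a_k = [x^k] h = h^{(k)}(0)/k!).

L = (8 + 12·x + 72·x^2 + 32·x^3)·Dx + (-2 - 20·x - 36·x^2 + 16·x^3 + 16·x^4)·Dx^2 + (-1 + 7·x - 16·x^3 - 8·x^4)·Dx^3  (order 3).
h: a_k = 0, 3, 7/2, 5/3, 1/12, -5/3, -299/90, -1919/315, …
ICs: h(0) = 0, h′(0) = 3, h′′(0) = 7.

f: a_k = 4, 8, 8, 16/3, 8/3, 16/15, 16/45, 32/315, …
g: a_k = -1, -1, -3, -5, -11, -21, -43, -85, …
Sum ⇒ L₀ = lclm(L_f,L_g) in ℚ(x)⟨Dx⟩.
∫: right-multiply L₀ by Dx.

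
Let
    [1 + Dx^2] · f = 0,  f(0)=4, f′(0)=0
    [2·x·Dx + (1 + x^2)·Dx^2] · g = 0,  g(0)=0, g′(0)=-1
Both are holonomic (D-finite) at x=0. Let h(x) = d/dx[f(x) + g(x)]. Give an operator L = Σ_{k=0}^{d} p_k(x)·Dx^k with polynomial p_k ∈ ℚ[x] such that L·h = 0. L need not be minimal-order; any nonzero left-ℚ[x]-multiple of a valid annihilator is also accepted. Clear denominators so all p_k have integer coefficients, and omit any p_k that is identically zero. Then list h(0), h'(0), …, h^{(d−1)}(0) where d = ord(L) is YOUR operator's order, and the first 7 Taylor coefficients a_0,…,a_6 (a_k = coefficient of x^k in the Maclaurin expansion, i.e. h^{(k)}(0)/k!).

L = (-22·x + 28·x^3 + 2·x^5) + (-1 + 7·x^2 + 9·x^4 + x^6)·Dx + (-22·x + 28·x^3 + 2·x^5)·Dx^2 + (-1 + 7·x^2 + 9·x^4 + x^6)·Dx^3  (order 3).
h: a_k = -1, -4, 1, 2/3, -1, -1/30, 1, …
ICs: h(0) = -1, h′(0) = -4, h′′(0) = 2.

f: a_k = 4, 0, -2, 0, 1/6, 0, -1/180, …
g: a_k = 0, -1, 0, 1/3, 0, -1/5, 0, …
L₀ := lclm(L_f,L_g); ord L₀ ≤ 2+2.
h₀' ⇒ L via d/dx closure of L₀.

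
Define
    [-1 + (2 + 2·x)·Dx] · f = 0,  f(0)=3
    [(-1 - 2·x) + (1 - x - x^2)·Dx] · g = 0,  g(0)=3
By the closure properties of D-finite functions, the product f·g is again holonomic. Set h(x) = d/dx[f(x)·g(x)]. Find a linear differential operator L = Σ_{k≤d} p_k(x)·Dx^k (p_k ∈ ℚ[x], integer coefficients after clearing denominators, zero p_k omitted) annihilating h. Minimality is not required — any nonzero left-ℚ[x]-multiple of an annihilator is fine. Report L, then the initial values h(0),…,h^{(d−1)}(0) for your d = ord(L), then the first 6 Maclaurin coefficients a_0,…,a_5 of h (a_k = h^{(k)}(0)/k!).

L = (19 + 66·x + 81·x^2 + 50·x^3 + 15·x^4) + (-6 - 10·x + 6·x^2 + 26·x^3 + 22·x^4 + 6·x^5)·Dx  (order 1).
h: a_k = 27/2, 171/4, 1701/16, 7227/32, 117945/256, 455949/512, …
ICs: h(0) = 27/2.

f: a_k = 3, 3/2, -3/8, 3/16, -15/128, 21/256, …
g: a_k = 3, 3, 6, 9, 15, 24, …
Sym-product of L_f,L_g gives L₀ (≤ ord 1).
Derive L from L₀ (diff closure).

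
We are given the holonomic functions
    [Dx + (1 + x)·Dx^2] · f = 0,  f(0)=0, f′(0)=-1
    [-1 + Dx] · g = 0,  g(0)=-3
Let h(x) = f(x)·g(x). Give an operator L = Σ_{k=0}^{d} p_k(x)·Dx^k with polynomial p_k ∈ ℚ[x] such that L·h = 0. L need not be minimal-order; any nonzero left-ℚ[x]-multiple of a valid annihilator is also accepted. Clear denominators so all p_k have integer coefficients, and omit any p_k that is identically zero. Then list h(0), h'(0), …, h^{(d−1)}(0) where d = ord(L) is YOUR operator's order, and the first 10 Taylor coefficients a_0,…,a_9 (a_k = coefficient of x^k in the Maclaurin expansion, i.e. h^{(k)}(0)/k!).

f: a_k = 0, -1, 1/2, -1/3, 1/4, -1/5, 1/6, -1/7, 1/8, -1/9, …
g: a_k = -3, -3, -3/2, -1/2, -1/8, -1/40, -1/240, -1/1680, -1/13440, -1/120960, …
L₀ := L_f ⊗_s L_g (sym. prod.), ord ≤ 2.
L = x + (-1 - 2·x)·Dx + (1 + x)·Dx^2  (order 2).
h: a_k = 0, 3, 3/2, 1, 0, 9/40, -7/48, 23/168, -29/240, 629/5760, …
ICs: h(0) = 0, h′(0) = 3.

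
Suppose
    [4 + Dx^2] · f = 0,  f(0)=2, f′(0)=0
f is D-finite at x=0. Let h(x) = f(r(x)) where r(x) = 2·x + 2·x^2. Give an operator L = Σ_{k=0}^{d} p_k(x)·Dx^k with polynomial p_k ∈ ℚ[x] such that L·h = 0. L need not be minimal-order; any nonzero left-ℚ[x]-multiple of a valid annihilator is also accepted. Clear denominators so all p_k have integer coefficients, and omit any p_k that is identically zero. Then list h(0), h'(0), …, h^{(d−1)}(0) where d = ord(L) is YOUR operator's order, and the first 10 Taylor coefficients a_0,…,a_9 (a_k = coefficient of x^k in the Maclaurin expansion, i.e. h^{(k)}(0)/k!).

L = (16 + 96·x + 192·x^2 + 128·x^3) - 2·Dx + (1 + 2·x)·Dx^2  (order 2).
h: a_k = 2, 0, -16, -32, 16/3, 256/3, 5248/45, 256/15, -46016/315, -63488/315, …
ICs: h(0) = 2, h′(0) = 0.

f: a_k = 2, 0, -4, 0, 4/3, 0, -8/45, 0, 4/315, 0, …
f∘r: x↦r, Dx↦Dx/r' in L_f ⇒ L₀.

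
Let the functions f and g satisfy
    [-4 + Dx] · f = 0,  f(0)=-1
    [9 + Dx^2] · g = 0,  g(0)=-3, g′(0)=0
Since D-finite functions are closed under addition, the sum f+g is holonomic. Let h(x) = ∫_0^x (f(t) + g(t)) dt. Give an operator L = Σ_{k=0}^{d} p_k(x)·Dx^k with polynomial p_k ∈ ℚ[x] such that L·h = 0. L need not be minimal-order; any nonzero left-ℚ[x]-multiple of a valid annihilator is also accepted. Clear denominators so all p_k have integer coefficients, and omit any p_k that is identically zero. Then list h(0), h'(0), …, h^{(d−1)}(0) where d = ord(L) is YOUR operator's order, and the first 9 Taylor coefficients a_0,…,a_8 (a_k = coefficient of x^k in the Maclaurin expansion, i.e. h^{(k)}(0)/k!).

f: a_k = -1, -4, -8, -32/3, -32/3, -128/15, -256/45, -1024/315, -512/315, …
g: a_k = -3, 0, 27/2, 0, -81/8, 0, 243/80, 0, -2187/4480, …
Sum ⇒ L₀ = lclm(L_f,L_g) in ℚ(x)⟨Dx⟩.
h=∫h₀ ⇒ L = L₀·Dx.
L = -36·Dx + 9·Dx^2 - 4·Dx^3 + Dx^4  (order 4).
h: a_k = 0, -4, -2, 11/6, -8/3, -499/120, -64/45, -1909/5040, -128/315, …
ICs: h(0) = 0, h′(0) = -4, h′′(0) = -4, h′′′(0) = 11.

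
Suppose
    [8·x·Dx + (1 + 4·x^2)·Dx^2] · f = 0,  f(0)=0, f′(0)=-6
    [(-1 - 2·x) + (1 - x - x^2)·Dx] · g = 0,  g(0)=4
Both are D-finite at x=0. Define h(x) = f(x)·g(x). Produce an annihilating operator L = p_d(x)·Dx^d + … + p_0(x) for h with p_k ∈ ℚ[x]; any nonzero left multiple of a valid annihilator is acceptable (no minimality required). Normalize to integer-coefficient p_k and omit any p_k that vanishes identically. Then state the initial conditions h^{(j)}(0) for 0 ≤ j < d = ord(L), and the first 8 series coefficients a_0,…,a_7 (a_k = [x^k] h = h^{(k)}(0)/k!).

L = (2 + 8·x + 24·x^2) + (2 - 4·x + 16·x^2 + 24·x^3)·Dx + (-1 + x - 3·x^2 + 4·x^3 + 4·x^4)·Dx^2  (order 2).
h: a_k = 0, -24, -24, -16, -40, -664/5, -864/5, -3016/35, …
ICs: h(0) = 0, h′(0) = -24.

f: a_k = 0, -6, 0, 8, 0, -96/5, 0, 384/7, …
g: a_k = 4, 4, 8, 12, 20, 32, 52, 84, …
Product ⇒ symmetric product L₀, ord ≤ 2.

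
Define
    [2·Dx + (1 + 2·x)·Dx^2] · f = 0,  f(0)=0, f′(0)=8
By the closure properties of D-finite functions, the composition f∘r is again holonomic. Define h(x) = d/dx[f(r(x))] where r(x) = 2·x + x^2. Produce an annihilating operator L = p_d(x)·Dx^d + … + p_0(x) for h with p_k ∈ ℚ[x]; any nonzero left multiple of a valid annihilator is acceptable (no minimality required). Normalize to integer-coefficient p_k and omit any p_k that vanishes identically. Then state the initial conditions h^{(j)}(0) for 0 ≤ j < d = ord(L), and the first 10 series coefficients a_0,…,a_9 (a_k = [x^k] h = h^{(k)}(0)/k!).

f: a_k = 0, 8, -8, 32/3, -16, 128/5, -128/3, 512/7, -128, 2048/9, …
f∘r: x↦r, Dx↦Dx/r' in L_f ⇒ L₀.
h₀' ⇒ L via d/dx closure of L₀.
L = (3 + 4·x + 2·x^2) + (1 + 5·x + 6·x^2 + 2·x^3)·Dx  (order 1).
h: a_k = 16, -48, 160, -544, 1856, -6336, 21632, -73856, 252160, -860928, …
ICs: h(0) = 16.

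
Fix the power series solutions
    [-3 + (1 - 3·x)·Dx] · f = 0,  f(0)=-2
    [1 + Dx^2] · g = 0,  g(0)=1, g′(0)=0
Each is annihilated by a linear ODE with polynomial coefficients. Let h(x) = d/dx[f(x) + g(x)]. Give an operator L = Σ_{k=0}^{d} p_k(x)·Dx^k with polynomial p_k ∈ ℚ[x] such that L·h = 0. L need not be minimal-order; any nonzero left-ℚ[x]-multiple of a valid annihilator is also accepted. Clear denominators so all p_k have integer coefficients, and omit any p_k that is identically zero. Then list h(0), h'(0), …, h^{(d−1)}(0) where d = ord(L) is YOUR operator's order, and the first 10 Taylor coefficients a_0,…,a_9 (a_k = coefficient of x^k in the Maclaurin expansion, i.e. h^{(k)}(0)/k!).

L = (654 - 36·x + 54·x^2) + (-55 + 171·x - 27·x^2 + 27·x^3)·Dx + (654 - 36·x + 54·x^2)·Dx^2 + (-55 + 171·x - 27·x^2 + 27·x^3)·Dx^3  (order 3).
h: a_k = -6, -37, -162, -3887/6, -2430, -1049761/120, -30618, -529079039/5040, -354294, -428554022401/362880, …
ICs: h(0) = -6, h′(0) = -37, h′′(0) = -324.

f: a_k = -2, -6, -18, -54, -162, -486, -1458, -4374, -13122, -39366, …
g: a_k = 1, 0, -1/2, 0, 1/24, 0, -1/720, 0, 1/40320, 0, …
Weyl lclm of L_f,L_g ⇒ L₀ (ord ≤ 3).
Differentiate: ansatz ord ≤ ord L₀ ⇒ L.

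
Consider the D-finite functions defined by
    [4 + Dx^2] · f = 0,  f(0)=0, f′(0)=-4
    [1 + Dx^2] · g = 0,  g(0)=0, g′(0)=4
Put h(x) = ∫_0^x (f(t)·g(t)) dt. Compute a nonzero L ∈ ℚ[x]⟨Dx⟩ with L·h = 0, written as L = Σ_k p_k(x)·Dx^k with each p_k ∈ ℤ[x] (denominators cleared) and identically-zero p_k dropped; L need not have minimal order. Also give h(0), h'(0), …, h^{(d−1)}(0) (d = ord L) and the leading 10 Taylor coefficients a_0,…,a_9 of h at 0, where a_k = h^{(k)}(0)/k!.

L = 9·Dx + 10·Dx^3 + Dx^5  (order 5).
h: a_k = 0, 0, 0, -16/3, 0, 8/3, 0, -26/45, 0, 41/567, …
ICs: h(0) = 0, h′(0) = 0, h′′(0) = 0, h′′′(0) = -32, h′′′′(0) = 0.

f: a_k = 0, -4, 0, 8/3, 0, -8/15, 0, 16/315, 0, -8/2835, …
g: a_k = 0, 4, 0, -2/3, 0, 1/30, 0, -1/1260, 0, 1/90720, …
Product ⇒ symmetric product L₀, ord ≤ 4.
∫: right-multiply L₀ by Dx.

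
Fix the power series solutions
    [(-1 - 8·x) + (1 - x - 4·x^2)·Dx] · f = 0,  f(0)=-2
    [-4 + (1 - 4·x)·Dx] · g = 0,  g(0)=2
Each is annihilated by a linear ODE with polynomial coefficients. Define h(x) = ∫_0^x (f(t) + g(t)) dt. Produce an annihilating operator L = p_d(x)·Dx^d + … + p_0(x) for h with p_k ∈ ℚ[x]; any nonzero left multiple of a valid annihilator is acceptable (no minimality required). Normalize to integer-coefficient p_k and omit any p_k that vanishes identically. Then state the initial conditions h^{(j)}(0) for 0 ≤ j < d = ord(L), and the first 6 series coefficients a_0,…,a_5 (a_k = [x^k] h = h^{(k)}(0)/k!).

f: a_k = -2, -2, -10, -18, -58, -130, …
g: a_k = 2, 8, 32, 128, 512, 2048, …
Sum ⇒ L₀ = lclm(L_f,L_g) in ℚ(x)⟨Dx⟩.
h=∫h₀ ⇒ L = L₀·Dx.
L = (8 - 288·x + 384·x^2 - 512·x^3)·Dx + (22 - 8·x - 288·x^2 + 640·x^3 - 1024·x^4)·Dx^2 + (-3 + 23·x - 56·x^2 + 32·x^3 + 128·x^4 - 256·x^5)·Dx^3  (order 3).
h: a_k = 0, 0, 3, 22/3, 55/2, 454/5, …
ICs: h(0) = 0, h′(0) = 0, h′′(0) = 6.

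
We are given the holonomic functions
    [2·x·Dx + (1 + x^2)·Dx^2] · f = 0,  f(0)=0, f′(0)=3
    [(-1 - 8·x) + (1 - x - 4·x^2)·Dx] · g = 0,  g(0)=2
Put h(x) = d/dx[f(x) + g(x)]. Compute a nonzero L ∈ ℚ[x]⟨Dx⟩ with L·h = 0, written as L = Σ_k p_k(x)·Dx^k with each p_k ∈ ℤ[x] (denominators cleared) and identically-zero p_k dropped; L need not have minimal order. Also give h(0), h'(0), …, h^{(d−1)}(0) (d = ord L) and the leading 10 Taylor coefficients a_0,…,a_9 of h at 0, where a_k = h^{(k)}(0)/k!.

f: a_k = 0, 3, 0, -1, 0, 3/5, 0, -3/7, 0, 1/3, …
g: a_k = 2, 2, 10, 18, 58, 130, 362, 882, 2330, 5858, …
L₀ := lclm(L_f,L_g); ord L₀ ≤ 2+1.
h₀' ⇒ L via d/dx closure of L₀.
L = (10 - 40·x - 478·x^2 - 864·x^3 - 2496·x^4 - 384·x^6) + (-28 - 246·x - 316·x^2 - 1182·x^3 - 752·x^4 - 2048·x^5 - 48·x^6 - 384·x^7)·Dx + (5 + 8·x + 32·x^2 - 104·x^3 - 197·x^4 - 128·x^5 - 288·x^6 - 16·x^7 - 64·x^8)·Dx^2  (order 2).
h: a_k = 5, 20, 51, 232, 653, 2172, 6171, 18640, 52725, 151780, …
ICs: h(0) = 5, h′(0) = 20.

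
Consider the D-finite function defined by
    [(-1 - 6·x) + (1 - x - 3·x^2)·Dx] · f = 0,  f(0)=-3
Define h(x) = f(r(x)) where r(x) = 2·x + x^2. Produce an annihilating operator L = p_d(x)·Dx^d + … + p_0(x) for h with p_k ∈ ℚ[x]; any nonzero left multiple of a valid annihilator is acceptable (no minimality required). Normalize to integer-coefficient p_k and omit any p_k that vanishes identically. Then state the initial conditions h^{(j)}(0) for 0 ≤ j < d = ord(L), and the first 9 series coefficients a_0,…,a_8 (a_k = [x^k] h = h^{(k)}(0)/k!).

L = (2 + 26·x + 36·x^2 + 12·x^3) + (-1 + 2·x + 13·x^2 + 12·x^3 + 3·x^4)·Dx  (order 1).
h: a_k = -3, -6, -51, -216, -1176, -5790, -29613, -149256, -756489, …
ICs: h(0) = -3.

f: a_k = -3, -3, -12, -21, -57, -120, -291, -651, -1524, …
Substitute x→r, Dx→(1/r')Dx; clear ⇒ L₀.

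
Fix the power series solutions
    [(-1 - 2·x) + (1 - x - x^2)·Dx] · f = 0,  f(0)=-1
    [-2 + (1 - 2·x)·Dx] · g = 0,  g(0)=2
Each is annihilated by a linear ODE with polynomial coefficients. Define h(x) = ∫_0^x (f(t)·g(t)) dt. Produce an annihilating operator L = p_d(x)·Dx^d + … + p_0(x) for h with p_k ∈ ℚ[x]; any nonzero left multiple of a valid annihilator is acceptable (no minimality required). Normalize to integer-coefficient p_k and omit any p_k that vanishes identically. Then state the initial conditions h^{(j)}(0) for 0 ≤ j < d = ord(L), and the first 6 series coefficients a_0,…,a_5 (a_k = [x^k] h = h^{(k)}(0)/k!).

L = (-3 + 2·x + 6·x^2)·Dx + (1 - 3·x + x^2 + 2·x^3)·Dx^2  (order 2).
h: a_k = 0, -2, -3, -16/3, -19/2, -86/5, …
ICs: h(0) = 0, h′(0) = -2.

f: a_k = -1, -1, -2, -3, -5, -8, …
g: a_k = 2, 4, 8, 16, 32, 64, …
Product ⇒ symmetric product L₀, ord ≤ 1.
Integrate: L := L₀·Dx.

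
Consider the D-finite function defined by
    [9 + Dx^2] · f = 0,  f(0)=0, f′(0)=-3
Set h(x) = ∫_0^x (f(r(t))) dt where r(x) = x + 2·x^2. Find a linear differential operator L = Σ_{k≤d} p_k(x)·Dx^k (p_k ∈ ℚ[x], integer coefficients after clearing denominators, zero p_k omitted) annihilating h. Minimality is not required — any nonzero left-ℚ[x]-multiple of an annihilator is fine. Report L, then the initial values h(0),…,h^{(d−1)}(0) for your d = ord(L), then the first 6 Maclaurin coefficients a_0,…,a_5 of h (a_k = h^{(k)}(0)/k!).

L = (9 + 108·x + 432·x^2 + 576·x^3)·Dx - 4·Dx^2 + (1 + 4·x)·Dx^3  (order 3).
h: a_k = 0, 0, -3/2, -2, 9/8, 27/5, …
ICs: h(0) = 0, h′(0) = 0, h′′(0) = -3.

f: a_k = 0, -3, 0, 9/2, 0, -81/40, …
h₀=f(r): pull back L_f along r ⇒ L₀.
h=∫₀ˣh₀: take L = L₀·Dx.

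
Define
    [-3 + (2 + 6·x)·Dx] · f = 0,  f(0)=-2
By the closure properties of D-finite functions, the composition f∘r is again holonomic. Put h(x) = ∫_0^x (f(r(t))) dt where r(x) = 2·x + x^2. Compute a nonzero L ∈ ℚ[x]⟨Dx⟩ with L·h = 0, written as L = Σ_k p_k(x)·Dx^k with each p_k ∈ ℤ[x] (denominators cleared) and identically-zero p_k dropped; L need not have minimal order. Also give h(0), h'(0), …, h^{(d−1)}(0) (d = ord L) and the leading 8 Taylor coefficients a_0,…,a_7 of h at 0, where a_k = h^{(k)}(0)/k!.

f: a_k = -2, -3, 9/4, -27/8, 405/64, -1701/128, 15309/512, -72171/1024, …
f∘r: x↦r, Dx↦Dx/r' in L_f ⇒ L₀.
Integrate: L := L₀·Dx.
L = (-3 - 3·x)·Dx + (1 + 6·x + 3·x^2)·Dx^2  (order 2).
h: a_k = 0, -2, -3, 2, -9/2, 63/5, -81/2, 999/7, …
ICs: h(0) = 0, h′(0) = -2.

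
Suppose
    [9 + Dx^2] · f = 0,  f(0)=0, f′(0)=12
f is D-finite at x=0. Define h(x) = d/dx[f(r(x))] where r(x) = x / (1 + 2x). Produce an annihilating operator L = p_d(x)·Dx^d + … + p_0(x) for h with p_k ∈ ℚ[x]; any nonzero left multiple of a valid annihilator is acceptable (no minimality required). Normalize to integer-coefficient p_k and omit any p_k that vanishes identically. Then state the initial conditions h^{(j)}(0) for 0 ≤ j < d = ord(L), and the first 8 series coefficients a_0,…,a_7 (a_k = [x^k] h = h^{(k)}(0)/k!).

L = (33 + 96·x + 96·x^2) + (12 + 72·x + 144·x^2 + 96·x^3)·Dx + (1 + 8·x + 24·x^2 + 32·x^3 + 16·x^4)·Dx^2  (order 2).
h: a_k = 12, -48, 90, 48, -2319/2, 5850, -429483/20, 332652/5, …
ICs: h(0) = 12, h′(0) = -48.

f: a_k = 0, 12, 0, -18, 0, 81/10, 0, -243/140, …
L₀ from L_f via x↦r, Dx↦r'^{-1}Dx.
Differentiate: ansatz ord ≤ ord L₀ ⇒ L.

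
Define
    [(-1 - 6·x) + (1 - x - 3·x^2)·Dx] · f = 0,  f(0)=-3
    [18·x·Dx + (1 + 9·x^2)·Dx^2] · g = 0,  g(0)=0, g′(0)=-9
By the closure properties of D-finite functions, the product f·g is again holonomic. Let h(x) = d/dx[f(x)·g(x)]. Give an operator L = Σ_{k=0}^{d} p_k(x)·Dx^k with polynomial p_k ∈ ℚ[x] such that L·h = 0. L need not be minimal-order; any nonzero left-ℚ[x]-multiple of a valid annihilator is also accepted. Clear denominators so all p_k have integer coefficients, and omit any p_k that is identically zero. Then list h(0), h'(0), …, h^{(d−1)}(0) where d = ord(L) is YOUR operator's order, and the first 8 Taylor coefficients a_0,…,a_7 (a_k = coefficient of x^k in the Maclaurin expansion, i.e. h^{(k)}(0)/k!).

f: a_k = -3, -3, -12, -21, -57, -120, -291, -651, …
g: a_k = 0, -9, 0, 27, 0, -729/5, 0, 6561/7, …
L₀ := L_f ⊗_s L_g (sym. prod.), ord ≤ 2.
Derive L from L₀ (diff closure).
L = (-6 + 1134·x^2 + 1944·x^3 + 8748·x^4) + (6 + 42·x + 54·x^2 + 270·x^3 + 1944·x^4 + 5832·x^5)·Dx + (-1 - 2·x - 30·x^2 + 18·x^3 - 108·x^4 + 324·x^5 + 729·x^6)·Dx^2  (order 2).
h: a_k = 27, 54, 81, 432, 3132, 28512/5, 621/5, 803304/35, …
ICs: h(0) = 27, h′(0) = 54.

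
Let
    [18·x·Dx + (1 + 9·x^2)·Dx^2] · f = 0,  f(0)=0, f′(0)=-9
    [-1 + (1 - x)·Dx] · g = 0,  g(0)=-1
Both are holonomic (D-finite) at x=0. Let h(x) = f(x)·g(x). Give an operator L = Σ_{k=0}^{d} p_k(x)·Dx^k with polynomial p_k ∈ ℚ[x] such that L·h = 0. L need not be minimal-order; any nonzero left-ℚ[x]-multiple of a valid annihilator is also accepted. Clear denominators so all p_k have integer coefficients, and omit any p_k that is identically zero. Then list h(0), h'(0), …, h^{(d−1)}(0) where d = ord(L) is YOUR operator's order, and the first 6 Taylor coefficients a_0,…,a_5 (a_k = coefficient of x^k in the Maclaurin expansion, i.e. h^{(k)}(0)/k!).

f: a_k = 0, -9, 0, 27, 0, -729/5, …
g: a_k = -1, -1, -1, -1, -1, -1, …
Product ⇒ symmetric product L₀, ord ≤ 2.
L = 18·x + (2 - 18·x + 36·x^2)·Dx + (-1 + x - 9·x^2 + 9·x^3)·Dx^2  (order 2).
h: a_k = 0, 9, 9, -18, -18, 639/5, …
ICs: h(0) = 0, h′(0) = 9.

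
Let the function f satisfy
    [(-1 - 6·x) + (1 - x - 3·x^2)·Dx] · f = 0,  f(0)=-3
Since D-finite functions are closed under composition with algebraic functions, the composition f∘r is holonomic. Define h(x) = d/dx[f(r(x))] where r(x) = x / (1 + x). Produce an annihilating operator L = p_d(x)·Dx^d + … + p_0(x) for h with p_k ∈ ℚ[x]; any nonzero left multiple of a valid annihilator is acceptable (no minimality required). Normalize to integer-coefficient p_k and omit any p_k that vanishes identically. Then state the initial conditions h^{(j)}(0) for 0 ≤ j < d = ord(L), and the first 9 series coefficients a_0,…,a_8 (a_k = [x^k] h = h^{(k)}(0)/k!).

f: a_k = -3, -3, -12, -21, -57, -120, -291, -651, -1524, …
Change of var in L_f (x↦r) gives L₀.
h₀' ⇒ L via d/dx closure of L₀.
L = (6 + 18·x + 72·x^2 + 42·x^3) + (-1 - 9·x - 12·x^2 + 17·x^3 + 21·x^4)·Dx  (order 1).
h: a_k = -3, -18, 0, -108, 135, -648, 1323, -4104, 9720, …
ICs: h(0) = -3.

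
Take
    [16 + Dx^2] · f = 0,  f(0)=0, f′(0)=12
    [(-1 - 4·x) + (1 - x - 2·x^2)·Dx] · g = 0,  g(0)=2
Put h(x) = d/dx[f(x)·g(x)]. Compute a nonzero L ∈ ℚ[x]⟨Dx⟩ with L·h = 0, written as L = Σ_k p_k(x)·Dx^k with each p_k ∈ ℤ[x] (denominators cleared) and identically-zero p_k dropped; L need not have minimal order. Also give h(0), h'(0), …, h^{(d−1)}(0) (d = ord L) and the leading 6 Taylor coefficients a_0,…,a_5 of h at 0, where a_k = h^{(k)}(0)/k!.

L = (4 - 128·x - 192·x^2 + 256·x^3 + 256·x^4) + (-5 - 12·x + 48·x^2 + 64·x^3)·Dx + (3 - 7·x - 10·x^2 + 16·x^3 + 16·x^4)·Dx^2  (order 2).
h: a_k = 24, 48, 24, 224, 616, 7056/5, …
ICs: h(0) = 24, h′(0) = 48.

f: a_k = 0, 12, 0, -32, 0, 128/5, …
g: a_k = 2, 2, 6, 10, 22, 42, …
Product ⇒ symmetric product L₀, ord ≤ 2.
h₀' ⇒ L via d/dx closure of L₀.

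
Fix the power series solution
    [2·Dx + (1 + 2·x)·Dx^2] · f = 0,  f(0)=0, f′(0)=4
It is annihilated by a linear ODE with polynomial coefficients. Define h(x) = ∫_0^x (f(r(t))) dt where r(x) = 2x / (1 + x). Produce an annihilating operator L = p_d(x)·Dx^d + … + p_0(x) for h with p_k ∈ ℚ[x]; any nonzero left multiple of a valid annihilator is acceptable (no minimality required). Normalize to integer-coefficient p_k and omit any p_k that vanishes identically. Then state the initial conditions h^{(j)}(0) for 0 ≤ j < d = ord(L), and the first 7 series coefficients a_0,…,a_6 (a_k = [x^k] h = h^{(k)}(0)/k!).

L = (6 + 10·x)·Dx^2 + (1 + 6·x + 5·x^2)·Dx^3  (order 3).
h: a_k = 0, 0, 4, -8, 62/3, -312/5, 3124/15, …
ICs: h(0) = 0, h′(0) = 0, h′′(0) = 8.

f: a_k = 0, 4, -4, 16/3, -8, 64/5, -64/3, …
f∘r: x↦r, Dx↦Dx/r' in L_f ⇒ L₀.
∫: right-multiply L₀ by Dx.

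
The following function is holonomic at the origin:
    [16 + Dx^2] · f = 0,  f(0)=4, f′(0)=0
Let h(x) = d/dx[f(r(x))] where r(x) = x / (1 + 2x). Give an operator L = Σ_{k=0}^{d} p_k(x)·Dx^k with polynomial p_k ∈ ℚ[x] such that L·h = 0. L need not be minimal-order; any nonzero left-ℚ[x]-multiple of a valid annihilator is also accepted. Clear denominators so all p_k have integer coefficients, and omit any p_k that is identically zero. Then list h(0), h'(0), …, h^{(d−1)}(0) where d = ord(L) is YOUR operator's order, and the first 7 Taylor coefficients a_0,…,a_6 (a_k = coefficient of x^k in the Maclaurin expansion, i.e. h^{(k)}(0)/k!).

f: a_k = 4, 0, -32, 0, 128/3, 0, -1024/45, …
L₀ from L_f via x↦r, Dx↦r'^{-1}Dx.
h₀' ⇒ L via d/dx closure of L₀.
L = (40 + 96·x + 96·x^2) + (12 + 72·x + 144·x^2 + 96·x^3)·Dx + (1 + 8·x + 24·x^2 + 32·x^3 + 16·x^4)·Dx^2  (order 2).
h: a_k = 0, -64, 384, -4096/3, 10240/3, -78848/15, -14336/5, …
ICs: h(0) = 0, h′(0) = -64.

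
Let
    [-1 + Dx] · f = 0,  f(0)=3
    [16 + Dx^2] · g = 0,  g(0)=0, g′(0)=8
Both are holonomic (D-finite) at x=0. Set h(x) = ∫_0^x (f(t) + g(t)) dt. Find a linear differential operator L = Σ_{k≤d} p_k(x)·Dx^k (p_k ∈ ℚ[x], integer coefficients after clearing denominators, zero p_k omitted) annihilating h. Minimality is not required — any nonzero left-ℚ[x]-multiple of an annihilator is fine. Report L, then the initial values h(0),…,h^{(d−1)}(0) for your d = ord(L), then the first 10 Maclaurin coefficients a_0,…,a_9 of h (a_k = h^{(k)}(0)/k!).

L = -16·Dx + 16·Dx^2 - Dx^3 + Dx^4  (order 4).
h: a_k = 0, 3, 11/2, 1/2, -125/24, 1/40, 2051/720, 1/1680, -6553/8064, 1/120960, …
ICs: h(0) = 0, h′(0) = 3, h′′(0) = 11, h′′′(0) = 3.

f: a_k = 3, 3, 3/2, 1/2, 1/8, 1/40, 1/240, 1/1680, 1/13440, 1/120960, …
g: a_k = 0, 8, 0, -64/3, 0, 256/15, 0, -2048/315, 0, 4096/2835, …
h₀=f+g: left-lcm gives L₀, ord ≤ 3.
h=∫₀ˣh₀: take L = L₀·Dx.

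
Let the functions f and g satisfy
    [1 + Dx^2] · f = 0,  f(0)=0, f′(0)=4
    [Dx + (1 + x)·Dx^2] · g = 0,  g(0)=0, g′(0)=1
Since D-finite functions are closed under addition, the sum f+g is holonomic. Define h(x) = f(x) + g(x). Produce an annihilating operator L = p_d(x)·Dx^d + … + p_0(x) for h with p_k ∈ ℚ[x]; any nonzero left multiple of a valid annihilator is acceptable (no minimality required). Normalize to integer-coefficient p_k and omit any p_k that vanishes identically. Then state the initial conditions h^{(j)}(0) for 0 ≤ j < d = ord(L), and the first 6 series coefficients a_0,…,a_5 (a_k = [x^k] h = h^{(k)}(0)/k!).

L = (7 + 2·x + x^2)·Dx + (3 + 5·x + 3·x^2 + x^3)·Dx^2 + (7 + 2·x + x^2)·Dx^3 + (3 + 5·x + 3·x^2 + x^3)·Dx^4  (order 4).
h: a_k = 0, 5, -1/2, -1/3, -1/4, 7/30, …
ICs: h(0) = 0, h′(0) = 5, h′′(0) = -1, h′′′(0) = -2.

f: a_k = 0, 4, 0, -2/3, 0, 1/30, …
g: a_k = 0, 1, -1/2, 1/3, -1/4, 1/5, …
h₀=f+g: left-lcm gives L₀, ord ≤ 4.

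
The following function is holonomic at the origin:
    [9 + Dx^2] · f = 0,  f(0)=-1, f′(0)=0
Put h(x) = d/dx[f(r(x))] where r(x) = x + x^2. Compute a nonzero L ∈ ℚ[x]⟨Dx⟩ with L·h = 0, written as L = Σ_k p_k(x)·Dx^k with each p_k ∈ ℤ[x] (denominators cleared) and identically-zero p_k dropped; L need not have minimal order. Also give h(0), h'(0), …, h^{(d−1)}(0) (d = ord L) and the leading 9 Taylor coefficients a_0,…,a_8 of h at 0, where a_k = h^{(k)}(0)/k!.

L = (21 + 72·x + 216·x^2 + 288·x^3 + 144·x^4) + (-6 - 12·x)·Dx + (1 + 4·x + 4·x^2)·Dx^2  (order 2).
h: a_k = 0, 9, 27, 9/2, -135/2, -4617/40, -2079/40, 52191/560, 95499/560, …
ICs: h(0) = 0, h′(0) = 9.

f: a_k = -1, 0, 9/2, 0, -27/8, 0, 81/80, 0, -729/4480, …
h₀=f(r): pull back L_f along r ⇒ L₀.
h=h₀': d/dx-closure on L₀ ⇒ L.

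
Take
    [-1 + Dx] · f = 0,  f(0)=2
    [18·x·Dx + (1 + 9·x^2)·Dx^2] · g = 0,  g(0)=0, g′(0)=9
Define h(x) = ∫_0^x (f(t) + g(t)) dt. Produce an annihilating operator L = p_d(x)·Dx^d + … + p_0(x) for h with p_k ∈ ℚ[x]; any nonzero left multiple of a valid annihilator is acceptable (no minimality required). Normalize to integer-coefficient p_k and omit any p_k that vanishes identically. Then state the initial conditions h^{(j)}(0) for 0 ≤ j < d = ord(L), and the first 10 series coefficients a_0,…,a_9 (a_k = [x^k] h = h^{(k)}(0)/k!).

f: a_k = 2, 2, 1, 1/3, 1/12, 1/60, 1/360, 1/2520, 1/20160, 1/181440, …
g: a_k = 0, 9, 0, -27, 0, 729/5, 0, -6561/7, 0, 6561, …
Weyl lclm of L_f,L_g ⇒ L₀ (ord ≤ 3).
h=∫h₀ ⇒ L = L₀·Dx.
L = (18 - 18·x - 486·x^2 - 162·x^3)·Dx^2 + (-19 + 468·x^2 - 81·x^4)·Dx^3 + (1 + 18·x + 18·x^2 + 162·x^3 + 81·x^4)·Dx^4  (order 4).
h: a_k = 0, 2, 11/2, 1/3, -20/3, 1/60, 8749/360, 1/2520, -2361959/20160, 1/181440, …
ICs: h(0) = 0, h′(0) = 2, h′′(0) = 11, h′′′(0) = 2.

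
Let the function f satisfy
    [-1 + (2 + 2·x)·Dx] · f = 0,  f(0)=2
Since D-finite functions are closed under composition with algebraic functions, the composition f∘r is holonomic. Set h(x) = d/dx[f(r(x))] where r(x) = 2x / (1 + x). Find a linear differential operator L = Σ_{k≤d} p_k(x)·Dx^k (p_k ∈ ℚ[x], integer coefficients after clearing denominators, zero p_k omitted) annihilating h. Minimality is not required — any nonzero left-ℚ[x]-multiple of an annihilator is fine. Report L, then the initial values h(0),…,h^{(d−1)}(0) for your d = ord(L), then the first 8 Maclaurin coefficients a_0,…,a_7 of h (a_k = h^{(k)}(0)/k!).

L = (-3 - 6·x) + (-1 - 4·x - 3·x^2)·Dx  (order 1).
h: a_k = 2, -6, 15, -37, 375/4, -981/4, 5271/8, -14445/8, …
ICs: h(0) = 2.

f: a_k = 2, 1, -1/4, 1/8, -5/64, 7/128, -21/512, 33/1024, …
Change of var in L_f (x↦r) gives L₀.
h₀' ⇒ L via d/dx closure of L₀.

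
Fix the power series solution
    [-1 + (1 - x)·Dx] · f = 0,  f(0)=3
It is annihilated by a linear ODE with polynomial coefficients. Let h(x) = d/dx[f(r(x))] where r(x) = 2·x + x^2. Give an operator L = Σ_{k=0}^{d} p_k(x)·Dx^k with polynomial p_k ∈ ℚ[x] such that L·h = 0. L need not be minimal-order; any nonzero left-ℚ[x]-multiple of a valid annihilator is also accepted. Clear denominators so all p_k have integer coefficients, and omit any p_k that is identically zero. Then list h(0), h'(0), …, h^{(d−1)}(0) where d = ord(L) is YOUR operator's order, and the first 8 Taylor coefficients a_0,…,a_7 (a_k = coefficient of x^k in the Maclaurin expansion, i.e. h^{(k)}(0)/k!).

f: a_k = 3, 3, 3, 3, 3, 3, 3, 3, …
Substitute x→r, Dx→(1/r')Dx; clear ⇒ L₀.
h=h₀': d/dx-closure on L₀ ⇒ L.
L = (5 + 6·x + 3·x^2) + (-1 + x + 3·x^2 + x^3)·Dx  (order 1).
h: a_k = 6, 30, 108, 348, 1050, 3042, 8568, 23640, …
ICs: h(0) = 6.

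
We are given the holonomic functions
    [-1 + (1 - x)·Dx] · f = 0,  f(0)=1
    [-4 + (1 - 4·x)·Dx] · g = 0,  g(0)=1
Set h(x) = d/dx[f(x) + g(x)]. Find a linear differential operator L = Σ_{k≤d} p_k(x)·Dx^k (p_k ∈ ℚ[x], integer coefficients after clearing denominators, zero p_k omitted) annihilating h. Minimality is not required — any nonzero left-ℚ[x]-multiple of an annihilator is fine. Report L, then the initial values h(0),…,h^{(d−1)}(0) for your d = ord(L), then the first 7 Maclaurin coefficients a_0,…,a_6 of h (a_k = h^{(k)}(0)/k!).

f: a_k = 1, 1, 1, 1, 1, 1, 1, …
g: a_k = 1, 4, 16, 64, 256, 1024, 4096, …
L₀ := lclm(L_f,L_g); ord L₀ ≤ 1+1.
h₀' ⇒ L via d/dx closure of L₀.
L = 24 + (-15 + 24·x)·Dx + (1 - 5·x + 4·x^2)·Dx^2  (order 2).
h: a_k = 5, 34, 195, 1028, 5125, 24582, 114695, …
ICs: h(0) = 5, h′(0) = 34.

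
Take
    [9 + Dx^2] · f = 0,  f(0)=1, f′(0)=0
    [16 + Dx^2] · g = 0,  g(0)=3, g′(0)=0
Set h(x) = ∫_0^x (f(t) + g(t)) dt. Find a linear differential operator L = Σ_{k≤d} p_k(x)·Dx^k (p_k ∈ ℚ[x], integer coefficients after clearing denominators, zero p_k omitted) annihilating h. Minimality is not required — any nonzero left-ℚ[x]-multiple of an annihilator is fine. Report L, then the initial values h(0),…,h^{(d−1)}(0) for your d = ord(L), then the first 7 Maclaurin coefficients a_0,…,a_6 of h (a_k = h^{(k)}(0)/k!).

f: a_k = 1, 0, -9/2, 0, 27/8, 0, -81/80, …
g: a_k = 3, 0, -24, 0, 32, 0, -256/15, …
L₀ := lclm(L_f,L_g); ord L₀ ≤ 2+2.
∫: right-multiply L₀ by Dx.
L = 144·Dx + 25·Dx^3 + Dx^5  (order 5).
h: a_k = 0, 4, 0, -19/2, 0, 283/40, 0, …
ICs: h(0) = 0, h′(0) = 4, h′′(0) = 0, h′′′(0) = -57, h′′′′(0) = 0.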